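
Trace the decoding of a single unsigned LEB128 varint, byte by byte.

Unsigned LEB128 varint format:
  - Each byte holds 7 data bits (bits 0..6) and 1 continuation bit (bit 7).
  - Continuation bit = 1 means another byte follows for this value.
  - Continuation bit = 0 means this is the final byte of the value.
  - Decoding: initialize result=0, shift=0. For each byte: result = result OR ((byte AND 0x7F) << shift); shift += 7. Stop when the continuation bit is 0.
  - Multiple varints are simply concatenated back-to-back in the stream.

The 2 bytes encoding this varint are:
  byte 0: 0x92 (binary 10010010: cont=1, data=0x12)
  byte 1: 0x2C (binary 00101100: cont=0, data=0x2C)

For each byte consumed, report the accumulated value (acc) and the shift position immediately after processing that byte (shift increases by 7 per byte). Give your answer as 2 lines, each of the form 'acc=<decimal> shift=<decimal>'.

Answer: acc=18 shift=7
acc=5650 shift=14

Derivation:
byte 0=0x92: payload=0x12=18, contrib = 18<<0 = 18; acc -> 18, shift -> 7
byte 1=0x2C: payload=0x2C=44, contrib = 44<<7 = 5632; acc -> 5650, shift -> 14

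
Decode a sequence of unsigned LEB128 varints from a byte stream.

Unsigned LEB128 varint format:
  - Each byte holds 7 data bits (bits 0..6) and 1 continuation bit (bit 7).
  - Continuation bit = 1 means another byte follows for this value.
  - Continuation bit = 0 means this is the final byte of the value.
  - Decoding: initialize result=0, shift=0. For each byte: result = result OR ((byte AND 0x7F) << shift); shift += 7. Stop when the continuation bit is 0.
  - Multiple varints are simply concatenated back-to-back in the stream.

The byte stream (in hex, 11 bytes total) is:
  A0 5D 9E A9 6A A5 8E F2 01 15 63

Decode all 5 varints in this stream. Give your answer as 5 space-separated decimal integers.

Answer: 11936 1741982 3966757 21 99

Derivation:
  byte[0]=0xA0 cont=1 payload=0x20=32: acc |= 32<<0 -> acc=32 shift=7
  byte[1]=0x5D cont=0 payload=0x5D=93: acc |= 93<<7 -> acc=11936 shift=14 [end]
Varint 1: bytes[0:2] = A0 5D -> value 11936 (2 byte(s))
  byte[2]=0x9E cont=1 payload=0x1E=30: acc |= 30<<0 -> acc=30 shift=7
  byte[3]=0xA9 cont=1 payload=0x29=41: acc |= 41<<7 -> acc=5278 shift=14
  byte[4]=0x6A cont=0 payload=0x6A=106: acc |= 106<<14 -> acc=1741982 shift=21 [end]
Varint 2: bytes[2:5] = 9E A9 6A -> value 1741982 (3 byte(s))
  byte[5]=0xA5 cont=1 payload=0x25=37: acc |= 37<<0 -> acc=37 shift=7
  byte[6]=0x8E cont=1 payload=0x0E=14: acc |= 14<<7 -> acc=1829 shift=14
  byte[7]=0xF2 cont=1 payload=0x72=114: acc |= 114<<14 -> acc=1869605 shift=21
  byte[8]=0x01 cont=0 payload=0x01=1: acc |= 1<<21 -> acc=3966757 shift=28 [end]
Varint 3: bytes[5:9] = A5 8E F2 01 -> value 3966757 (4 byte(s))
  byte[9]=0x15 cont=0 payload=0x15=21: acc |= 21<<0 -> acc=21 shift=7 [end]
Varint 4: bytes[9:10] = 15 -> value 21 (1 byte(s))
  byte[10]=0x63 cont=0 payload=0x63=99: acc |= 99<<0 -> acc=99 shift=7 [end]
Varint 5: bytes[10:11] = 63 -> value 99 (1 byte(s))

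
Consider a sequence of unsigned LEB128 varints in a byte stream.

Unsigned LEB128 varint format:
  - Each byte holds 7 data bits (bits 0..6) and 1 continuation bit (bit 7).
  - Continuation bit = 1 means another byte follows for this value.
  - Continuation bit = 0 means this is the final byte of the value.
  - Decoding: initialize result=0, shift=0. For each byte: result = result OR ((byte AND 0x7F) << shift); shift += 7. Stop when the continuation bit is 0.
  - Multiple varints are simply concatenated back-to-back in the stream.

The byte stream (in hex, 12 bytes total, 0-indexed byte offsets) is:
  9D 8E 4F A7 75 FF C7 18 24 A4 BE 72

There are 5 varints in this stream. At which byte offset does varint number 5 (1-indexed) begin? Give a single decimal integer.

Answer: 9

Derivation:
  byte[0]=0x9D cont=1 payload=0x1D=29: acc |= 29<<0 -> acc=29 shift=7
  byte[1]=0x8E cont=1 payload=0x0E=14: acc |= 14<<7 -> acc=1821 shift=14
  byte[2]=0x4F cont=0 payload=0x4F=79: acc |= 79<<14 -> acc=1296157 shift=21 [end]
Varint 1: bytes[0:3] = 9D 8E 4F -> value 1296157 (3 byte(s))
  byte[3]=0xA7 cont=1 payload=0x27=39: acc |= 39<<0 -> acc=39 shift=7
  byte[4]=0x75 cont=0 payload=0x75=117: acc |= 117<<7 -> acc=15015 shift=14 [end]
Varint 2: bytes[3:5] = A7 75 -> value 15015 (2 byte(s))
  byte[5]=0xFF cont=1 payload=0x7F=127: acc |= 127<<0 -> acc=127 shift=7
  byte[6]=0xC7 cont=1 payload=0x47=71: acc |= 71<<7 -> acc=9215 shift=14
  byte[7]=0x18 cont=0 payload=0x18=24: acc |= 24<<14 -> acc=402431 shift=21 [end]
Varint 3: bytes[5:8] = FF C7 18 -> value 402431 (3 byte(s))
  byte[8]=0x24 cont=0 payload=0x24=36: acc |= 36<<0 -> acc=36 shift=7 [end]
Varint 4: bytes[8:9] = 24 -> value 36 (1 byte(s))
  byte[9]=0xA4 cont=1 payload=0x24=36: acc |= 36<<0 -> acc=36 shift=7
  byte[10]=0xBE cont=1 payload=0x3E=62: acc |= 62<<7 -> acc=7972 shift=14
  byte[11]=0x72 cont=0 payload=0x72=114: acc |= 114<<14 -> acc=1875748 shift=21 [end]
Varint 5: bytes[9:12] = A4 BE 72 -> value 1875748 (3 byte(s))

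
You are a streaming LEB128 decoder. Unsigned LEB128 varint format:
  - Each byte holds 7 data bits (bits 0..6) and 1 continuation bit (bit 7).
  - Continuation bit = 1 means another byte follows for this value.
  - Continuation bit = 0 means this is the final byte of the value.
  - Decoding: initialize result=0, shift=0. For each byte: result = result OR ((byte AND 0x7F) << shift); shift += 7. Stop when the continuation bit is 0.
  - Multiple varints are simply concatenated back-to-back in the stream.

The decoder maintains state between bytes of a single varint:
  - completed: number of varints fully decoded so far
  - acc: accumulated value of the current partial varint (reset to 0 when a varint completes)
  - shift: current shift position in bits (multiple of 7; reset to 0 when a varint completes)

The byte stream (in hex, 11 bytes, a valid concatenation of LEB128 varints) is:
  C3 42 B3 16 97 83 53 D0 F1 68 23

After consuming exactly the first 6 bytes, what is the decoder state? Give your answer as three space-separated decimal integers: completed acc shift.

Answer: 2 407 14

Derivation:
byte[0]=0xC3 cont=1 payload=0x43: acc |= 67<<0 -> completed=0 acc=67 shift=7
byte[1]=0x42 cont=0 payload=0x42: varint #1 complete (value=8515); reset -> completed=1 acc=0 shift=0
byte[2]=0xB3 cont=1 payload=0x33: acc |= 51<<0 -> completed=1 acc=51 shift=7
byte[3]=0x16 cont=0 payload=0x16: varint #2 complete (value=2867); reset -> completed=2 acc=0 shift=0
byte[4]=0x97 cont=1 payload=0x17: acc |= 23<<0 -> completed=2 acc=23 shift=7
byte[5]=0x83 cont=1 payload=0x03: acc |= 3<<7 -> completed=2 acc=407 shift=14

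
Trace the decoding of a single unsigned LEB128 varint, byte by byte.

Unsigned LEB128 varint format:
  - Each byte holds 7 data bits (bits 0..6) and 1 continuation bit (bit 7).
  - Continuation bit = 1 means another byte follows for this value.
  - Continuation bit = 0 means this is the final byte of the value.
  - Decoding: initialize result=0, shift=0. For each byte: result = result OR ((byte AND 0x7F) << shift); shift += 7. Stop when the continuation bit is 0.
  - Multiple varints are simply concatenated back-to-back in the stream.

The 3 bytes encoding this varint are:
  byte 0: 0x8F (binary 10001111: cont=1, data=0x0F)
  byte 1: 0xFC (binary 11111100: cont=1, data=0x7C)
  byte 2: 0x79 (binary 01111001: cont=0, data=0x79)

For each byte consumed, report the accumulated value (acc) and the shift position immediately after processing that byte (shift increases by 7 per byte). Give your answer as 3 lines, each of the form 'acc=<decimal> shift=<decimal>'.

byte 0=0x8F: payload=0x0F=15, contrib = 15<<0 = 15; acc -> 15, shift -> 7
byte 1=0xFC: payload=0x7C=124, contrib = 124<<7 = 15872; acc -> 15887, shift -> 14
byte 2=0x79: payload=0x79=121, contrib = 121<<14 = 1982464; acc -> 1998351, shift -> 21

Answer: acc=15 shift=7
acc=15887 shift=14
acc=1998351 shift=21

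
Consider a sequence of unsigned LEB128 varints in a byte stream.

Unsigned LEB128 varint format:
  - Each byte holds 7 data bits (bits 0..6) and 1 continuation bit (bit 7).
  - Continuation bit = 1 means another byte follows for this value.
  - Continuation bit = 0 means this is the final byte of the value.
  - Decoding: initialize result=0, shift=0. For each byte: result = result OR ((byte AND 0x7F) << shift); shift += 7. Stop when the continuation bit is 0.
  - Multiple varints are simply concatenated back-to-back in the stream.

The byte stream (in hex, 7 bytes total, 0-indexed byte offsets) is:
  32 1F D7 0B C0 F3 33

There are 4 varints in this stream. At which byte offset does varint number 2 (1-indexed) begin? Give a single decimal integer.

  byte[0]=0x32 cont=0 payload=0x32=50: acc |= 50<<0 -> acc=50 shift=7 [end]
Varint 1: bytes[0:1] = 32 -> value 50 (1 byte(s))
  byte[1]=0x1F cont=0 payload=0x1F=31: acc |= 31<<0 -> acc=31 shift=7 [end]
Varint 2: bytes[1:2] = 1F -> value 31 (1 byte(s))
  byte[2]=0xD7 cont=1 payload=0x57=87: acc |= 87<<0 -> acc=87 shift=7
  byte[3]=0x0B cont=0 payload=0x0B=11: acc |= 11<<7 -> acc=1495 shift=14 [end]
Varint 3: bytes[2:4] = D7 0B -> value 1495 (2 byte(s))
  byte[4]=0xC0 cont=1 payload=0x40=64: acc |= 64<<0 -> acc=64 shift=7
  byte[5]=0xF3 cont=1 payload=0x73=115: acc |= 115<<7 -> acc=14784 shift=14
  byte[6]=0x33 cont=0 payload=0x33=51: acc |= 51<<14 -> acc=850368 shift=21 [end]
Varint 4: bytes[4:7] = C0 F3 33 -> value 850368 (3 byte(s))

Answer: 1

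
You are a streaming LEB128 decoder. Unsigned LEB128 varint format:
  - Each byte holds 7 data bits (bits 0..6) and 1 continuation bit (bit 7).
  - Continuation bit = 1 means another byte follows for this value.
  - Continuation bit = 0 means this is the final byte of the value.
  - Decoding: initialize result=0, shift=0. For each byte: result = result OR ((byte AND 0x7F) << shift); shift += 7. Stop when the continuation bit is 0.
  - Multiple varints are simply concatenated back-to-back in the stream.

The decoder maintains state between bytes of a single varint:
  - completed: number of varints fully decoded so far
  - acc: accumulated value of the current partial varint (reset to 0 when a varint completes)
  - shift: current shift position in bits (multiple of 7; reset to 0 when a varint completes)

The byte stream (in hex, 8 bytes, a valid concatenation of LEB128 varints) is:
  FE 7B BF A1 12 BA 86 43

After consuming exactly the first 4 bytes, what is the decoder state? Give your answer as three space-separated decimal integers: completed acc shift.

Answer: 1 4287 14

Derivation:
byte[0]=0xFE cont=1 payload=0x7E: acc |= 126<<0 -> completed=0 acc=126 shift=7
byte[1]=0x7B cont=0 payload=0x7B: varint #1 complete (value=15870); reset -> completed=1 acc=0 shift=0
byte[2]=0xBF cont=1 payload=0x3F: acc |= 63<<0 -> completed=1 acc=63 shift=7
byte[3]=0xA1 cont=1 payload=0x21: acc |= 33<<7 -> completed=1 acc=4287 shift=14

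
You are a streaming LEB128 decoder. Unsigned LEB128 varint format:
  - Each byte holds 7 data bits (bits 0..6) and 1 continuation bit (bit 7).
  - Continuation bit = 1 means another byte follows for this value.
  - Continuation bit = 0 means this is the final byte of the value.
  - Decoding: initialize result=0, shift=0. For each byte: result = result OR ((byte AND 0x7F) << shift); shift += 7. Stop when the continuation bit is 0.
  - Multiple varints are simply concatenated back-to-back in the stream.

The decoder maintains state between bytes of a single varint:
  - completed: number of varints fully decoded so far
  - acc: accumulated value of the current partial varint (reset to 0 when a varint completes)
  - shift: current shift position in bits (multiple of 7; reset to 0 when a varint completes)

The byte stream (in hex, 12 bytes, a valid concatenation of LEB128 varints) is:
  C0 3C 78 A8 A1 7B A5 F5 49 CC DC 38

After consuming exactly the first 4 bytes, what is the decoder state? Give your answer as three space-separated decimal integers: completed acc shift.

Answer: 2 40 7

Derivation:
byte[0]=0xC0 cont=1 payload=0x40: acc |= 64<<0 -> completed=0 acc=64 shift=7
byte[1]=0x3C cont=0 payload=0x3C: varint #1 complete (value=7744); reset -> completed=1 acc=0 shift=0
byte[2]=0x78 cont=0 payload=0x78: varint #2 complete (value=120); reset -> completed=2 acc=0 shift=0
byte[3]=0xA8 cont=1 payload=0x28: acc |= 40<<0 -> completed=2 acc=40 shift=7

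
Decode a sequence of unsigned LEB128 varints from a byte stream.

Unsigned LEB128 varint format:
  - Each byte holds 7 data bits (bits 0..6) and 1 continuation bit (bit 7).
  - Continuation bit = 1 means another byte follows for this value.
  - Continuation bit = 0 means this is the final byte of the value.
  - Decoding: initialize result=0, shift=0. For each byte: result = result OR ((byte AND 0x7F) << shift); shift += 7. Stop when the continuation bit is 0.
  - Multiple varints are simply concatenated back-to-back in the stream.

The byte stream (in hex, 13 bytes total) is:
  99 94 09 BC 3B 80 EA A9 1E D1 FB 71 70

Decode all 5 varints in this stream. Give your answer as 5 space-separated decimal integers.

  byte[0]=0x99 cont=1 payload=0x19=25: acc |= 25<<0 -> acc=25 shift=7
  byte[1]=0x94 cont=1 payload=0x14=20: acc |= 20<<7 -> acc=2585 shift=14
  byte[2]=0x09 cont=0 payload=0x09=9: acc |= 9<<14 -> acc=150041 shift=21 [end]
Varint 1: bytes[0:3] = 99 94 09 -> value 150041 (3 byte(s))
  byte[3]=0xBC cont=1 payload=0x3C=60: acc |= 60<<0 -> acc=60 shift=7
  byte[4]=0x3B cont=0 payload=0x3B=59: acc |= 59<<7 -> acc=7612 shift=14 [end]
Varint 2: bytes[3:5] = BC 3B -> value 7612 (2 byte(s))
  byte[5]=0x80 cont=1 payload=0x00=0: acc |= 0<<0 -> acc=0 shift=7
  byte[6]=0xEA cont=1 payload=0x6A=106: acc |= 106<<7 -> acc=13568 shift=14
  byte[7]=0xA9 cont=1 payload=0x29=41: acc |= 41<<14 -> acc=685312 shift=21
  byte[8]=0x1E cont=0 payload=0x1E=30: acc |= 30<<21 -> acc=63599872 shift=28 [end]
Varint 3: bytes[5:9] = 80 EA A9 1E -> value 63599872 (4 byte(s))
  byte[9]=0xD1 cont=1 payload=0x51=81: acc |= 81<<0 -> acc=81 shift=7
  byte[10]=0xFB cont=1 payload=0x7B=123: acc |= 123<<7 -> acc=15825 shift=14
  byte[11]=0x71 cont=0 payload=0x71=113: acc |= 113<<14 -> acc=1867217 shift=21 [end]
Varint 4: bytes[9:12] = D1 FB 71 -> value 1867217 (3 byte(s))
  byte[12]=0x70 cont=0 payload=0x70=112: acc |= 112<<0 -> acc=112 shift=7 [end]
Varint 5: bytes[12:13] = 70 -> value 112 (1 byte(s))

Answer: 150041 7612 63599872 1867217 112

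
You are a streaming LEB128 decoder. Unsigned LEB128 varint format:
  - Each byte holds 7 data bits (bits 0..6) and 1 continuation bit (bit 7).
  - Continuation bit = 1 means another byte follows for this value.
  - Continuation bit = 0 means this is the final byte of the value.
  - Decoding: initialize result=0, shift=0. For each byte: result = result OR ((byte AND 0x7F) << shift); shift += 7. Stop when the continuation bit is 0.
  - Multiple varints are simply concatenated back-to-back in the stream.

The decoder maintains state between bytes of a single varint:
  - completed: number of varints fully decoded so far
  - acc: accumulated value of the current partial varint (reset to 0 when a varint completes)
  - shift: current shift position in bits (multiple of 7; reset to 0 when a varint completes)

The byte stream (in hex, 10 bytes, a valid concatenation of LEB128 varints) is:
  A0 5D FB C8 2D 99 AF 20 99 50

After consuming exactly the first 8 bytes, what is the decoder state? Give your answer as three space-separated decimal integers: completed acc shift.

byte[0]=0xA0 cont=1 payload=0x20: acc |= 32<<0 -> completed=0 acc=32 shift=7
byte[1]=0x5D cont=0 payload=0x5D: varint #1 complete (value=11936); reset -> completed=1 acc=0 shift=0
byte[2]=0xFB cont=1 payload=0x7B: acc |= 123<<0 -> completed=1 acc=123 shift=7
byte[3]=0xC8 cont=1 payload=0x48: acc |= 72<<7 -> completed=1 acc=9339 shift=14
byte[4]=0x2D cont=0 payload=0x2D: varint #2 complete (value=746619); reset -> completed=2 acc=0 shift=0
byte[5]=0x99 cont=1 payload=0x19: acc |= 25<<0 -> completed=2 acc=25 shift=7
byte[6]=0xAF cont=1 payload=0x2F: acc |= 47<<7 -> completed=2 acc=6041 shift=14
byte[7]=0x20 cont=0 payload=0x20: varint #3 complete (value=530329); reset -> completed=3 acc=0 shift=0

Answer: 3 0 0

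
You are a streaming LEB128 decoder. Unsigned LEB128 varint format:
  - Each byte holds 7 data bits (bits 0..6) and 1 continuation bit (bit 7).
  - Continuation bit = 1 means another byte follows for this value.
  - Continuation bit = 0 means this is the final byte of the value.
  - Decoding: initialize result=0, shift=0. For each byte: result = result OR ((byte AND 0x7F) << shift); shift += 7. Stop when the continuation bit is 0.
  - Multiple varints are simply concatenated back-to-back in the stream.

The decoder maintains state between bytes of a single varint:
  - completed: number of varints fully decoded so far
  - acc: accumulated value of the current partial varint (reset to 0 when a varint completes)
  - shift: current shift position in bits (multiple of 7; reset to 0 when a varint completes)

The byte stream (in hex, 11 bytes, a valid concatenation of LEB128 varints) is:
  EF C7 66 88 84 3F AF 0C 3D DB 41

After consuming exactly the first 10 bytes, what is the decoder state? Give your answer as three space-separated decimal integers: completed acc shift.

byte[0]=0xEF cont=1 payload=0x6F: acc |= 111<<0 -> completed=0 acc=111 shift=7
byte[1]=0xC7 cont=1 payload=0x47: acc |= 71<<7 -> completed=0 acc=9199 shift=14
byte[2]=0x66 cont=0 payload=0x66: varint #1 complete (value=1680367); reset -> completed=1 acc=0 shift=0
byte[3]=0x88 cont=1 payload=0x08: acc |= 8<<0 -> completed=1 acc=8 shift=7
byte[4]=0x84 cont=1 payload=0x04: acc |= 4<<7 -> completed=1 acc=520 shift=14
byte[5]=0x3F cont=0 payload=0x3F: varint #2 complete (value=1032712); reset -> completed=2 acc=0 shift=0
byte[6]=0xAF cont=1 payload=0x2F: acc |= 47<<0 -> completed=2 acc=47 shift=7
byte[7]=0x0C cont=0 payload=0x0C: varint #3 complete (value=1583); reset -> completed=3 acc=0 shift=0
byte[8]=0x3D cont=0 payload=0x3D: varint #4 complete (value=61); reset -> completed=4 acc=0 shift=0
byte[9]=0xDB cont=1 payload=0x5B: acc |= 91<<0 -> completed=4 acc=91 shift=7

Answer: 4 91 7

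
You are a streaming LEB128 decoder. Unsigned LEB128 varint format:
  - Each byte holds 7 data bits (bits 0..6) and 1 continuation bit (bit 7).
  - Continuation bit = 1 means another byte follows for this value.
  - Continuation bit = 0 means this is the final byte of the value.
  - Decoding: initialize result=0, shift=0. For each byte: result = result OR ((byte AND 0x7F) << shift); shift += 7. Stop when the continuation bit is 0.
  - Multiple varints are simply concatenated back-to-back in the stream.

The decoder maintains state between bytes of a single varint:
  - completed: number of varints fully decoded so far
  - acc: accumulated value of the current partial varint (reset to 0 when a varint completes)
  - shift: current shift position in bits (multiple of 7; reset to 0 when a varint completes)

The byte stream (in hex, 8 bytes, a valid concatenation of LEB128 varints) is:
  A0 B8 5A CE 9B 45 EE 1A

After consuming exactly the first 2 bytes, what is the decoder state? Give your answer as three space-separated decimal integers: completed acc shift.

Answer: 0 7200 14

Derivation:
byte[0]=0xA0 cont=1 payload=0x20: acc |= 32<<0 -> completed=0 acc=32 shift=7
byte[1]=0xB8 cont=1 payload=0x38: acc |= 56<<7 -> completed=0 acc=7200 shift=14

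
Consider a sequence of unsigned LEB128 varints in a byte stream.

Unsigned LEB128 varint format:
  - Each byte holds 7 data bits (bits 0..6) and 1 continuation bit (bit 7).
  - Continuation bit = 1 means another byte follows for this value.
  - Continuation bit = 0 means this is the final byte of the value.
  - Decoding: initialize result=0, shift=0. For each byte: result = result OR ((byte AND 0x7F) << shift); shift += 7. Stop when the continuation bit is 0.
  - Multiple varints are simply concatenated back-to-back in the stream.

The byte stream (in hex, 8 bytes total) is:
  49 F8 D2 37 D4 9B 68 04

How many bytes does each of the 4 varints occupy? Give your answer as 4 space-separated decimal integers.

Answer: 1 3 3 1

Derivation:
  byte[0]=0x49 cont=0 payload=0x49=73: acc |= 73<<0 -> acc=73 shift=7 [end]
Varint 1: bytes[0:1] = 49 -> value 73 (1 byte(s))
  byte[1]=0xF8 cont=1 payload=0x78=120: acc |= 120<<0 -> acc=120 shift=7
  byte[2]=0xD2 cont=1 payload=0x52=82: acc |= 82<<7 -> acc=10616 shift=14
  byte[3]=0x37 cont=0 payload=0x37=55: acc |= 55<<14 -> acc=911736 shift=21 [end]
Varint 2: bytes[1:4] = F8 D2 37 -> value 911736 (3 byte(s))
  byte[4]=0xD4 cont=1 payload=0x54=84: acc |= 84<<0 -> acc=84 shift=7
  byte[5]=0x9B cont=1 payload=0x1B=27: acc |= 27<<7 -> acc=3540 shift=14
  byte[6]=0x68 cont=0 payload=0x68=104: acc |= 104<<14 -> acc=1707476 shift=21 [end]
Varint 3: bytes[4:7] = D4 9B 68 -> value 1707476 (3 byte(s))
  byte[7]=0x04 cont=0 payload=0x04=4: acc |= 4<<0 -> acc=4 shift=7 [end]
Varint 4: bytes[7:8] = 04 -> value 4 (1 byte(s))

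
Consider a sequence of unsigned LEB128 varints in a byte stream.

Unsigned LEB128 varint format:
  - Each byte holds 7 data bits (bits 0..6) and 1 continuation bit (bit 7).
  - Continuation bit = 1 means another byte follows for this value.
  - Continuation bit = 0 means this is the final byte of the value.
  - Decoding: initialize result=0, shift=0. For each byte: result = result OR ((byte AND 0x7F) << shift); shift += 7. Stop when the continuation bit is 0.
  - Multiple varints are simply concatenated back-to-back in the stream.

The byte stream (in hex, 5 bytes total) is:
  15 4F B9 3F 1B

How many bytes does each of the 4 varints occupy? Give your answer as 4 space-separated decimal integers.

Answer: 1 1 2 1

Derivation:
  byte[0]=0x15 cont=0 payload=0x15=21: acc |= 21<<0 -> acc=21 shift=7 [end]
Varint 1: bytes[0:1] = 15 -> value 21 (1 byte(s))
  byte[1]=0x4F cont=0 payload=0x4F=79: acc |= 79<<0 -> acc=79 shift=7 [end]
Varint 2: bytes[1:2] = 4F -> value 79 (1 byte(s))
  byte[2]=0xB9 cont=1 payload=0x39=57: acc |= 57<<0 -> acc=57 shift=7
  byte[3]=0x3F cont=0 payload=0x3F=63: acc |= 63<<7 -> acc=8121 shift=14 [end]
Varint 3: bytes[2:4] = B9 3F -> value 8121 (2 byte(s))
  byte[4]=0x1B cont=0 payload=0x1B=27: acc |= 27<<0 -> acc=27 shift=7 [end]
Varint 4: bytes[4:5] = 1B -> value 27 (1 byte(s))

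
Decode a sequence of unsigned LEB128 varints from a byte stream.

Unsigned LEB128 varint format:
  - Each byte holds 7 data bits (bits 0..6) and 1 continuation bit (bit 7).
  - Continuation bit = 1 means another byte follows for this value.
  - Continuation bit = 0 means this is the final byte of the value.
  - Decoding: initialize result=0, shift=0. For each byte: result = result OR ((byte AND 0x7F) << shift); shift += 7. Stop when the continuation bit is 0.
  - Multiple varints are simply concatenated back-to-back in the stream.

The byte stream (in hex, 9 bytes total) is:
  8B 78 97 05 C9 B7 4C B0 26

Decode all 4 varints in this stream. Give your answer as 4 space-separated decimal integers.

  byte[0]=0x8B cont=1 payload=0x0B=11: acc |= 11<<0 -> acc=11 shift=7
  byte[1]=0x78 cont=0 payload=0x78=120: acc |= 120<<7 -> acc=15371 shift=14 [end]
Varint 1: bytes[0:2] = 8B 78 -> value 15371 (2 byte(s))
  byte[2]=0x97 cont=1 payload=0x17=23: acc |= 23<<0 -> acc=23 shift=7
  byte[3]=0x05 cont=0 payload=0x05=5: acc |= 5<<7 -> acc=663 shift=14 [end]
Varint 2: bytes[2:4] = 97 05 -> value 663 (2 byte(s))
  byte[4]=0xC9 cont=1 payload=0x49=73: acc |= 73<<0 -> acc=73 shift=7
  byte[5]=0xB7 cont=1 payload=0x37=55: acc |= 55<<7 -> acc=7113 shift=14
  byte[6]=0x4C cont=0 payload=0x4C=76: acc |= 76<<14 -> acc=1252297 shift=21 [end]
Varint 3: bytes[4:7] = C9 B7 4C -> value 1252297 (3 byte(s))
  byte[7]=0xB0 cont=1 payload=0x30=48: acc |= 48<<0 -> acc=48 shift=7
  byte[8]=0x26 cont=0 payload=0x26=38: acc |= 38<<7 -> acc=4912 shift=14 [end]
Varint 4: bytes[7:9] = B0 26 -> value 4912 (2 byte(s))

Answer: 15371 663 1252297 4912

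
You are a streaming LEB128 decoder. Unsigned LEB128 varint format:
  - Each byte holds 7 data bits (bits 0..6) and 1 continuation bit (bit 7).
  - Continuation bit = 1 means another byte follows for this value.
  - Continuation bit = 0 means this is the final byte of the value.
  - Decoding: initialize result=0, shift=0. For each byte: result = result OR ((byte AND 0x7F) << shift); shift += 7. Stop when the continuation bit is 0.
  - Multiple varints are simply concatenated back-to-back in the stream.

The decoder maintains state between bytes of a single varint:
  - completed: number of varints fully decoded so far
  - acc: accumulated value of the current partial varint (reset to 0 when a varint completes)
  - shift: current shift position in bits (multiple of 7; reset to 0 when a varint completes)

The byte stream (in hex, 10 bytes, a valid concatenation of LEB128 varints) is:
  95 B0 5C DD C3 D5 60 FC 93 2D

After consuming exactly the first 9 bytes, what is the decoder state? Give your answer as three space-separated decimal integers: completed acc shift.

Answer: 2 2556 14

Derivation:
byte[0]=0x95 cont=1 payload=0x15: acc |= 21<<0 -> completed=0 acc=21 shift=7
byte[1]=0xB0 cont=1 payload=0x30: acc |= 48<<7 -> completed=0 acc=6165 shift=14
byte[2]=0x5C cont=0 payload=0x5C: varint #1 complete (value=1513493); reset -> completed=1 acc=0 shift=0
byte[3]=0xDD cont=1 payload=0x5D: acc |= 93<<0 -> completed=1 acc=93 shift=7
byte[4]=0xC3 cont=1 payload=0x43: acc |= 67<<7 -> completed=1 acc=8669 shift=14
byte[5]=0xD5 cont=1 payload=0x55: acc |= 85<<14 -> completed=1 acc=1401309 shift=21
byte[6]=0x60 cont=0 payload=0x60: varint #2 complete (value=202727901); reset -> completed=2 acc=0 shift=0
byte[7]=0xFC cont=1 payload=0x7C: acc |= 124<<0 -> completed=2 acc=124 shift=7
byte[8]=0x93 cont=1 payload=0x13: acc |= 19<<7 -> completed=2 acc=2556 shift=14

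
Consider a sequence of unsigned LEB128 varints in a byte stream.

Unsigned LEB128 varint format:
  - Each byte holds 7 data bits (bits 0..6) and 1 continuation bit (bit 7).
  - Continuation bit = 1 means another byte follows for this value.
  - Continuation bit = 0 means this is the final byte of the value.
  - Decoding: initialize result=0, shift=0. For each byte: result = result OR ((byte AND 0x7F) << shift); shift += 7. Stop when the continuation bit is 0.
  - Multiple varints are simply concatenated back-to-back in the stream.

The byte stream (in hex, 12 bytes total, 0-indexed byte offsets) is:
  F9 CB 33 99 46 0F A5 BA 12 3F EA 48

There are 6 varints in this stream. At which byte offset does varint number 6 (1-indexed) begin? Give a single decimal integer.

Answer: 10

Derivation:
  byte[0]=0xF9 cont=1 payload=0x79=121: acc |= 121<<0 -> acc=121 shift=7
  byte[1]=0xCB cont=1 payload=0x4B=75: acc |= 75<<7 -> acc=9721 shift=14
  byte[2]=0x33 cont=0 payload=0x33=51: acc |= 51<<14 -> acc=845305 shift=21 [end]
Varint 1: bytes[0:3] = F9 CB 33 -> value 845305 (3 byte(s))
  byte[3]=0x99 cont=1 payload=0x19=25: acc |= 25<<0 -> acc=25 shift=7
  byte[4]=0x46 cont=0 payload=0x46=70: acc |= 70<<7 -> acc=8985 shift=14 [end]
Varint 2: bytes[3:5] = 99 46 -> value 8985 (2 byte(s))
  byte[5]=0x0F cont=0 payload=0x0F=15: acc |= 15<<0 -> acc=15 shift=7 [end]
Varint 3: bytes[5:6] = 0F -> value 15 (1 byte(s))
  byte[6]=0xA5 cont=1 payload=0x25=37: acc |= 37<<0 -> acc=37 shift=7
  byte[7]=0xBA cont=1 payload=0x3A=58: acc |= 58<<7 -> acc=7461 shift=14
  byte[8]=0x12 cont=0 payload=0x12=18: acc |= 18<<14 -> acc=302373 shift=21 [end]
Varint 4: bytes[6:9] = A5 BA 12 -> value 302373 (3 byte(s))
  byte[9]=0x3F cont=0 payload=0x3F=63: acc |= 63<<0 -> acc=63 shift=7 [end]
Varint 5: bytes[9:10] = 3F -> value 63 (1 byte(s))
  byte[10]=0xEA cont=1 payload=0x6A=106: acc |= 106<<0 -> acc=106 shift=7
  byte[11]=0x48 cont=0 payload=0x48=72: acc |= 72<<7 -> acc=9322 shift=14 [end]
Varint 6: bytes[10:12] = EA 48 -> value 9322 (2 byte(s))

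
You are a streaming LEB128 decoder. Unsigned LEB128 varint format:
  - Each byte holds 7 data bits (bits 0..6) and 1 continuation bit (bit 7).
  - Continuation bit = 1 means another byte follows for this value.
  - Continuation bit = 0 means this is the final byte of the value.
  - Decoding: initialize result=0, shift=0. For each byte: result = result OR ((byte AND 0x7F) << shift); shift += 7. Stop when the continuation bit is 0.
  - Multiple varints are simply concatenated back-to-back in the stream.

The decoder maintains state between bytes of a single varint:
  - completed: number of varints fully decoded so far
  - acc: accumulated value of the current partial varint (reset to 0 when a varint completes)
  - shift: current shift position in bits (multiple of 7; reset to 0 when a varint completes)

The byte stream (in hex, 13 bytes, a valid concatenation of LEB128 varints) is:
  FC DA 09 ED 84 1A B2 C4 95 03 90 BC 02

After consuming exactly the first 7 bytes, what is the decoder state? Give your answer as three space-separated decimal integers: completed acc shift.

byte[0]=0xFC cont=1 payload=0x7C: acc |= 124<<0 -> completed=0 acc=124 shift=7
byte[1]=0xDA cont=1 payload=0x5A: acc |= 90<<7 -> completed=0 acc=11644 shift=14
byte[2]=0x09 cont=0 payload=0x09: varint #1 complete (value=159100); reset -> completed=1 acc=0 shift=0
byte[3]=0xED cont=1 payload=0x6D: acc |= 109<<0 -> completed=1 acc=109 shift=7
byte[4]=0x84 cont=1 payload=0x04: acc |= 4<<7 -> completed=1 acc=621 shift=14
byte[5]=0x1A cont=0 payload=0x1A: varint #2 complete (value=426605); reset -> completed=2 acc=0 shift=0
byte[6]=0xB2 cont=1 payload=0x32: acc |= 50<<0 -> completed=2 acc=50 shift=7

Answer: 2 50 7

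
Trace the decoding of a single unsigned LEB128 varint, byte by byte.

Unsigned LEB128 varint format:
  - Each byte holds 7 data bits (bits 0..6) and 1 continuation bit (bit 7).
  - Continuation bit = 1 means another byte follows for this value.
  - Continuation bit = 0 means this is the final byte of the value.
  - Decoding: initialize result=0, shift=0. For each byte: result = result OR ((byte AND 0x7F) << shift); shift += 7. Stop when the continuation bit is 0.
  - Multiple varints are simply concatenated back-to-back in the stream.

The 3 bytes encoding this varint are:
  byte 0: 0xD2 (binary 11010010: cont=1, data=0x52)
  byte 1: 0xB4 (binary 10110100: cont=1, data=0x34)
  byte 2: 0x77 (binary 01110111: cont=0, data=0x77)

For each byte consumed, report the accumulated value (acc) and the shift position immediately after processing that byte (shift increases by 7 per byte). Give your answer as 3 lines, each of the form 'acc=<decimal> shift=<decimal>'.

byte 0=0xD2: payload=0x52=82, contrib = 82<<0 = 82; acc -> 82, shift -> 7
byte 1=0xB4: payload=0x34=52, contrib = 52<<7 = 6656; acc -> 6738, shift -> 14
byte 2=0x77: payload=0x77=119, contrib = 119<<14 = 1949696; acc -> 1956434, shift -> 21

Answer: acc=82 shift=7
acc=6738 shift=14
acc=1956434 shift=21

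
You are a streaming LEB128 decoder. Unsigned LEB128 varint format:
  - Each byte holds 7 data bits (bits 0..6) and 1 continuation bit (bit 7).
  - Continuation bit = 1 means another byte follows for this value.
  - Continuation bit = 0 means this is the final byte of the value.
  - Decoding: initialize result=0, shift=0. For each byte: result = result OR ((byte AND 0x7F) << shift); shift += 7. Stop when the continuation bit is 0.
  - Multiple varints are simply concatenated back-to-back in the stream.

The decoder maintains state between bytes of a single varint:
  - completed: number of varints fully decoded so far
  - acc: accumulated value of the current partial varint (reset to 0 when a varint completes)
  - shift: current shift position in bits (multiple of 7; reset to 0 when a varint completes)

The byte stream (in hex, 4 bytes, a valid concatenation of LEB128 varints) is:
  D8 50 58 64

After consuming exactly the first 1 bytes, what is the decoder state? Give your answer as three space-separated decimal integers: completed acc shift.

byte[0]=0xD8 cont=1 payload=0x58: acc |= 88<<0 -> completed=0 acc=88 shift=7

Answer: 0 88 7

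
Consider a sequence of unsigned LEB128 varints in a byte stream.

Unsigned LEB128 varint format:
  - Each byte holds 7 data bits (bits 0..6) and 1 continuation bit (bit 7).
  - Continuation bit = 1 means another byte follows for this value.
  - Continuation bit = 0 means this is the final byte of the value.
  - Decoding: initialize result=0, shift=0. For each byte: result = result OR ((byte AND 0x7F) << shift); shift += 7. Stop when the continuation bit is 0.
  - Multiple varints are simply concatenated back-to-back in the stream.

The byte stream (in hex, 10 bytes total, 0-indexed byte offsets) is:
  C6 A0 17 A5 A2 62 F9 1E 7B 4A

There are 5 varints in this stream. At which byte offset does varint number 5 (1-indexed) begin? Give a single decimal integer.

  byte[0]=0xC6 cont=1 payload=0x46=70: acc |= 70<<0 -> acc=70 shift=7
  byte[1]=0xA0 cont=1 payload=0x20=32: acc |= 32<<7 -> acc=4166 shift=14
  byte[2]=0x17 cont=0 payload=0x17=23: acc |= 23<<14 -> acc=380998 shift=21 [end]
Varint 1: bytes[0:3] = C6 A0 17 -> value 380998 (3 byte(s))
  byte[3]=0xA5 cont=1 payload=0x25=37: acc |= 37<<0 -> acc=37 shift=7
  byte[4]=0xA2 cont=1 payload=0x22=34: acc |= 34<<7 -> acc=4389 shift=14
  byte[5]=0x62 cont=0 payload=0x62=98: acc |= 98<<14 -> acc=1610021 shift=21 [end]
Varint 2: bytes[3:6] = A5 A2 62 -> value 1610021 (3 byte(s))
  byte[6]=0xF9 cont=1 payload=0x79=121: acc |= 121<<0 -> acc=121 shift=7
  byte[7]=0x1E cont=0 payload=0x1E=30: acc |= 30<<7 -> acc=3961 shift=14 [end]
Varint 3: bytes[6:8] = F9 1E -> value 3961 (2 byte(s))
  byte[8]=0x7B cont=0 payload=0x7B=123: acc |= 123<<0 -> acc=123 shift=7 [end]
Varint 4: bytes[8:9] = 7B -> value 123 (1 byte(s))
  byte[9]=0x4A cont=0 payload=0x4A=74: acc |= 74<<0 -> acc=74 shift=7 [end]
Varint 5: bytes[9:10] = 4A -> value 74 (1 byte(s))

Answer: 9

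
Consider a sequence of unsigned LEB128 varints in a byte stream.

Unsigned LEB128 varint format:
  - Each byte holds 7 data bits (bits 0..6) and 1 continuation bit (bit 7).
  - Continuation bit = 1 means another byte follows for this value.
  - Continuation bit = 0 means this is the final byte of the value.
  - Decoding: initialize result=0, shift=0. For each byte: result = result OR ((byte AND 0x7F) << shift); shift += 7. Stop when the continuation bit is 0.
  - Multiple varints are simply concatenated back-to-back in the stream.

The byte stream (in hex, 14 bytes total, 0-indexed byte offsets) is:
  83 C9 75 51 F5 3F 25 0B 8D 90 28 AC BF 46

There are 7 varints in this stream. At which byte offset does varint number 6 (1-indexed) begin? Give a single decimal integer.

Answer: 8

Derivation:
  byte[0]=0x83 cont=1 payload=0x03=3: acc |= 3<<0 -> acc=3 shift=7
  byte[1]=0xC9 cont=1 payload=0x49=73: acc |= 73<<7 -> acc=9347 shift=14
  byte[2]=0x75 cont=0 payload=0x75=117: acc |= 117<<14 -> acc=1926275 shift=21 [end]
Varint 1: bytes[0:3] = 83 C9 75 -> value 1926275 (3 byte(s))
  byte[3]=0x51 cont=0 payload=0x51=81: acc |= 81<<0 -> acc=81 shift=7 [end]
Varint 2: bytes[3:4] = 51 -> value 81 (1 byte(s))
  byte[4]=0xF5 cont=1 payload=0x75=117: acc |= 117<<0 -> acc=117 shift=7
  byte[5]=0x3F cont=0 payload=0x3F=63: acc |= 63<<7 -> acc=8181 shift=14 [end]
Varint 3: bytes[4:6] = F5 3F -> value 8181 (2 byte(s))
  byte[6]=0x25 cont=0 payload=0x25=37: acc |= 37<<0 -> acc=37 shift=7 [end]
Varint 4: bytes[6:7] = 25 -> value 37 (1 byte(s))
  byte[7]=0x0B cont=0 payload=0x0B=11: acc |= 11<<0 -> acc=11 shift=7 [end]
Varint 5: bytes[7:8] = 0B -> value 11 (1 byte(s))
  byte[8]=0x8D cont=1 payload=0x0D=13: acc |= 13<<0 -> acc=13 shift=7
  byte[9]=0x90 cont=1 payload=0x10=16: acc |= 16<<7 -> acc=2061 shift=14
  byte[10]=0x28 cont=0 payload=0x28=40: acc |= 40<<14 -> acc=657421 shift=21 [end]
Varint 6: bytes[8:11] = 8D 90 28 -> value 657421 (3 byte(s))
  byte[11]=0xAC cont=1 payload=0x2C=44: acc |= 44<<0 -> acc=44 shift=7
  byte[12]=0xBF cont=1 payload=0x3F=63: acc |= 63<<7 -> acc=8108 shift=14
  byte[13]=0x46 cont=0 payload=0x46=70: acc |= 70<<14 -> acc=1154988 shift=21 [end]
Varint 7: bytes[11:14] = AC BF 46 -> value 1154988 (3 byte(s))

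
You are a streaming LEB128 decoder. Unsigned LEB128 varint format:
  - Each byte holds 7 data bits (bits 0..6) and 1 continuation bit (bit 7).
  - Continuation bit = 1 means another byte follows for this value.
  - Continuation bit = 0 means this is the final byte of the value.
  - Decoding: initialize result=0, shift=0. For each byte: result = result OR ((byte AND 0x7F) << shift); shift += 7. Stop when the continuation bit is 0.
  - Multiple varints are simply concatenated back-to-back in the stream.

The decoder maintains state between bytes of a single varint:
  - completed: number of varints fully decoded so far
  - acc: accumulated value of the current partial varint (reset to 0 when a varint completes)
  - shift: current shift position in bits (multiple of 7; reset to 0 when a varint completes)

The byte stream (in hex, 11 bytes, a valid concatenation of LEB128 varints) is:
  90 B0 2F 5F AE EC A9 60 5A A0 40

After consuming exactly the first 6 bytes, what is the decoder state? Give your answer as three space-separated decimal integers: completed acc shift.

byte[0]=0x90 cont=1 payload=0x10: acc |= 16<<0 -> completed=0 acc=16 shift=7
byte[1]=0xB0 cont=1 payload=0x30: acc |= 48<<7 -> completed=0 acc=6160 shift=14
byte[2]=0x2F cont=0 payload=0x2F: varint #1 complete (value=776208); reset -> completed=1 acc=0 shift=0
byte[3]=0x5F cont=0 payload=0x5F: varint #2 complete (value=95); reset -> completed=2 acc=0 shift=0
byte[4]=0xAE cont=1 payload=0x2E: acc |= 46<<0 -> completed=2 acc=46 shift=7
byte[5]=0xEC cont=1 payload=0x6C: acc |= 108<<7 -> completed=2 acc=13870 shift=14

Answer: 2 13870 14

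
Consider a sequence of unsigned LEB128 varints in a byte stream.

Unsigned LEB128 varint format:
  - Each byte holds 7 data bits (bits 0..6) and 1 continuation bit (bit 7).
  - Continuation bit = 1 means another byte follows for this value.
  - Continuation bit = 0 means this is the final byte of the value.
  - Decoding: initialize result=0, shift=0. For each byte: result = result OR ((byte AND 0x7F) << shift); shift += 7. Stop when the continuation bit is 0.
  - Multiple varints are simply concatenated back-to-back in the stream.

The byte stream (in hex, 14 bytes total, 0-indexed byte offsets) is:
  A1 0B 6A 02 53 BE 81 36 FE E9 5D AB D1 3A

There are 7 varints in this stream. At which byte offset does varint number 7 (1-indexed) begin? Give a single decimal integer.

Answer: 11

Derivation:
  byte[0]=0xA1 cont=1 payload=0x21=33: acc |= 33<<0 -> acc=33 shift=7
  byte[1]=0x0B cont=0 payload=0x0B=11: acc |= 11<<7 -> acc=1441 shift=14 [end]
Varint 1: bytes[0:2] = A1 0B -> value 1441 (2 byte(s))
  byte[2]=0x6A cont=0 payload=0x6A=106: acc |= 106<<0 -> acc=106 shift=7 [end]
Varint 2: bytes[2:3] = 6A -> value 106 (1 byte(s))
  byte[3]=0x02 cont=0 payload=0x02=2: acc |= 2<<0 -> acc=2 shift=7 [end]
Varint 3: bytes[3:4] = 02 -> value 2 (1 byte(s))
  byte[4]=0x53 cont=0 payload=0x53=83: acc |= 83<<0 -> acc=83 shift=7 [end]
Varint 4: bytes[4:5] = 53 -> value 83 (1 byte(s))
  byte[5]=0xBE cont=1 payload=0x3E=62: acc |= 62<<0 -> acc=62 shift=7
  byte[6]=0x81 cont=1 payload=0x01=1: acc |= 1<<7 -> acc=190 shift=14
  byte[7]=0x36 cont=0 payload=0x36=54: acc |= 54<<14 -> acc=884926 shift=21 [end]
Varint 5: bytes[5:8] = BE 81 36 -> value 884926 (3 byte(s))
  byte[8]=0xFE cont=1 payload=0x7E=126: acc |= 126<<0 -> acc=126 shift=7
  byte[9]=0xE9 cont=1 payload=0x69=105: acc |= 105<<7 -> acc=13566 shift=14
  byte[10]=0x5D cont=0 payload=0x5D=93: acc |= 93<<14 -> acc=1537278 shift=21 [end]
Varint 6: bytes[8:11] = FE E9 5D -> value 1537278 (3 byte(s))
  byte[11]=0xAB cont=1 payload=0x2B=43: acc |= 43<<0 -> acc=43 shift=7
  byte[12]=0xD1 cont=1 payload=0x51=81: acc |= 81<<7 -> acc=10411 shift=14
  byte[13]=0x3A cont=0 payload=0x3A=58: acc |= 58<<14 -> acc=960683 shift=21 [end]
Varint 7: bytes[11:14] = AB D1 3A -> value 960683 (3 byte(s))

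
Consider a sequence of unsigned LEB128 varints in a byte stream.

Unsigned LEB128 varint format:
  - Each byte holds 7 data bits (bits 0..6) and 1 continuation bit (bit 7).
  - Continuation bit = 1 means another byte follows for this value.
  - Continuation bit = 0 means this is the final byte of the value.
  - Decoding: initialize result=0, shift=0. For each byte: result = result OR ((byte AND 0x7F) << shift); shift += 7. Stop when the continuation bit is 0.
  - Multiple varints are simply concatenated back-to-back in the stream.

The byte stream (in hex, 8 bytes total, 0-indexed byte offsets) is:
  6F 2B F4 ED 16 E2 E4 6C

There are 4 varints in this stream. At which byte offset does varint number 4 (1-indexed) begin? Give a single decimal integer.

Answer: 5

Derivation:
  byte[0]=0x6F cont=0 payload=0x6F=111: acc |= 111<<0 -> acc=111 shift=7 [end]
Varint 1: bytes[0:1] = 6F -> value 111 (1 byte(s))
  byte[1]=0x2B cont=0 payload=0x2B=43: acc |= 43<<0 -> acc=43 shift=7 [end]
Varint 2: bytes[1:2] = 2B -> value 43 (1 byte(s))
  byte[2]=0xF4 cont=1 payload=0x74=116: acc |= 116<<0 -> acc=116 shift=7
  byte[3]=0xED cont=1 payload=0x6D=109: acc |= 109<<7 -> acc=14068 shift=14
  byte[4]=0x16 cont=0 payload=0x16=22: acc |= 22<<14 -> acc=374516 shift=21 [end]
Varint 3: bytes[2:5] = F4 ED 16 -> value 374516 (3 byte(s))
  byte[5]=0xE2 cont=1 payload=0x62=98: acc |= 98<<0 -> acc=98 shift=7
  byte[6]=0xE4 cont=1 payload=0x64=100: acc |= 100<<7 -> acc=12898 shift=14
  byte[7]=0x6C cont=0 payload=0x6C=108: acc |= 108<<14 -> acc=1782370 shift=21 [end]
Varint 4: bytes[5:8] = E2 E4 6C -> value 1782370 (3 byte(s))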